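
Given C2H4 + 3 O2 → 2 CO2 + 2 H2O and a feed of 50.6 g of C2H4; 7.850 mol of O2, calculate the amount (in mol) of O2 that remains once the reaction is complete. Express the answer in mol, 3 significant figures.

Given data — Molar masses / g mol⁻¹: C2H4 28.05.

n(C2H4) = 50.60 / 28.05 = 1.804 mol
n(O2) = 7.850 mol
n/ν → C2H4: 1.804, O2: 2.617; C2H4 is limiting.
O2 consumed = (3/1) × 1.804 = 5.412 mol
O2 remaining = 7.850 − 5.412 = 2.438 mol

2.44 mol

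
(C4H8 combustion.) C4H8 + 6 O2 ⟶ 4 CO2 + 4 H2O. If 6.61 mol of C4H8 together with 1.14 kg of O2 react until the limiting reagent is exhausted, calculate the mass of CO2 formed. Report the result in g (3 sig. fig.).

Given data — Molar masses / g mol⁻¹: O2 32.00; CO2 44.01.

n(C4H8) = 6.610 mol
n(O2) = 1.140×1000 / 32.00 = 35.63 mol
n/ν for C4H8 = 6.610/1 = 6.610
n/ν for O2 = 35.63/6 = 5.938
Smallest n/ν is O2 → limiting reagent.
n(CO2) = (4/6) × 35.63 = 23.75 mol
mass = 23.75 × 44.01 = 1045 g

1050 g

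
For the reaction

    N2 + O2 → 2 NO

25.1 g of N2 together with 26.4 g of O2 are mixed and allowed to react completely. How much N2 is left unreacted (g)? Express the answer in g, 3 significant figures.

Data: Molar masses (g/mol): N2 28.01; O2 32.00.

1.99 g

n(N2) = 25.10 / 28.01 = 0.8961 mol
n(O2) = 26.40 / 32.00 = 0.8250 mol
n/ν → N2: 0.8961, O2: 0.8250; O2 is limiting.
N2 consumed = (1/1) × 0.8250 = 0.8250 mol
N2 remaining = 0.8961 − 0.8250 = 0.07110 mol
mass = 0.07110 × 28.01 = 1.992 g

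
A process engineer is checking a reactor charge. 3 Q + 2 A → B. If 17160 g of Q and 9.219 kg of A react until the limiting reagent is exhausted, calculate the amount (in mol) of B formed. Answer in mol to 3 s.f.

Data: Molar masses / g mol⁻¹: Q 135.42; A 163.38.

n(Q) = 17160 / 135.42 = 126.7 mol
n(A) = 9.219×1000 / 163.38 = 56.43 mol
n/ν for Q = 126.7/3 = 42.23
n/ν for A = 56.43/2 = 28.22
Smallest n/ν is A → limiting reagent.
n(B) = (1/2) × 56.43 = 28.22 mol

28.2 mol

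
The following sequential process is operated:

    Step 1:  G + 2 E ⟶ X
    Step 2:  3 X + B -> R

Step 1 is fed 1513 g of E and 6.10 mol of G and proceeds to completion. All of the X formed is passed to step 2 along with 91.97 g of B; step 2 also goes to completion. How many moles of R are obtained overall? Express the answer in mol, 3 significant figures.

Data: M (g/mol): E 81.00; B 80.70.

Step 1:
n(E) = 1513 / 81.00 = 18.68 mol
n(G) = 6.100 mol
n/ν for E = 18.68/2 = 9.340
n/ν for G = 6.100/1 = 6.100
Smallest n/ν is G → limiting reagent.
n(X) produced = (1/1) × 6.100 = 6.100 mol
Step 2:
n(X) available = 6.100 mol
n(B) = 91.97 / 80.70 = 1.140 mol
n/ν for X = 6.100/3 = 2.033
n/ν for B = 1.140/1 = 1.140
Smallest n/ν is B → limiting reagent.
n(R) = (1/1) × 1.140 = 1.140 mol

1.14 mol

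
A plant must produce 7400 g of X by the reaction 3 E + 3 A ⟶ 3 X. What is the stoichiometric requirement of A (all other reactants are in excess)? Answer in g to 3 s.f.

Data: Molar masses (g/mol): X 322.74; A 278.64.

n(X) = 7400 / 322.74 = 22.93 mol
n(A) = (3/3) × 22.93 = 22.93 mol
mass = 22.93 × 278.64 = 6389 g

6390 g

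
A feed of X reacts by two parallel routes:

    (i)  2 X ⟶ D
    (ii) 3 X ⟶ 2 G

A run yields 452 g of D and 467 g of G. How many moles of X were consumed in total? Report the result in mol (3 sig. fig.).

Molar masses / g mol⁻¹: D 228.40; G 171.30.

n(D) = 452 / 228.40 = 1.979 mol
n(G) = 467 / 171.30 = 2.726 mol
n(X) via (i) = (2/1)×1.979 = 3.958 mol
n(X) via (ii) = (3/2)×2.726 = 4.089 mol
total n(X) = 3.958 + 4.089 = 8.047 mol

8.05 mol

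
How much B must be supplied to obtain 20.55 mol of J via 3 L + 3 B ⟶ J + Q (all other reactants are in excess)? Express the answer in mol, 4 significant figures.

n(J) = 20.55 mol
n(B) = (3/1) × 20.55 = 61.65 mol

61.65 mol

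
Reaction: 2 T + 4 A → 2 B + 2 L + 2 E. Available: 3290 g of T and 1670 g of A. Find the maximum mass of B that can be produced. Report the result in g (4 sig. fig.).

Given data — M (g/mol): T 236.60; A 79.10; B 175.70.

n(T) = 3290 / 236.60 = 13.91 mol
n(A) = 1670 / 79.10 = 21.11 mol
n/ν → T: 6.955, A: 5.278; A is limiting.
n(B) = (2/4) × 21.11 = 10.56 mol
mass = 10.56 × 175.70 = 1855 g

1855 g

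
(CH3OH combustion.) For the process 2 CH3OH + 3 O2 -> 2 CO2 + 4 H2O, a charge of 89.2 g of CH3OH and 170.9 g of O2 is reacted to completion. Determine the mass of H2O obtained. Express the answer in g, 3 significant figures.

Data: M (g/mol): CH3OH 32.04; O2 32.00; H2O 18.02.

n(CH3OH) = 89.20 / 32.04 = 2.784 mol
n(O2) = 170.9 / 32.00 = 5.341 mol
n/ν for CH3OH = 2.784/2 = 1.392
n/ν for O2 = 5.341/3 = 1.780
Smallest n/ν is CH3OH → limiting reagent.
n(H2O) = (4/2) × 2.784 = 5.568 mol
mass = 5.568 × 18.02 = 100.3 g

100 g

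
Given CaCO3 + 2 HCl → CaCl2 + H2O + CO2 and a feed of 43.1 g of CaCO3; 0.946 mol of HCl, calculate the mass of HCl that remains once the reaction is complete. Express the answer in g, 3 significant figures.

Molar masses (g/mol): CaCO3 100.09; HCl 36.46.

3.09 g

n(CaCO3) = 43.10 / 100.09 = 0.4306 mol
n(HCl) = 0.9460 mol
n/ν for CaCO3 = 0.4306/1 = 0.4306
n/ν for HCl = 0.9460/2 = 0.4730
Smallest n/ν is CaCO3 → limiting reagent.
HCl consumed = (2/1) × 0.4306 = 0.8612 mol
HCl remaining = 0.9460 − 0.8612 = 0.08480 mol
mass = 0.08480 × 36.46 = 3.092 g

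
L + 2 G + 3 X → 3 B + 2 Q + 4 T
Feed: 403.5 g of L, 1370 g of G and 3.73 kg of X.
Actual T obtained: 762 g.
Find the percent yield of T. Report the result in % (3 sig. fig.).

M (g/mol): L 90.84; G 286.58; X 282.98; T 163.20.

48.8 %

n(L) = 403.5 / 90.84 = 4.442 mol
n(G) = 1370 / 286.58 = 4.781 mol
n(X) = 3.730×1000 / 282.98 = 13.18 mol
n/ν for L = 4.442/1 = 4.442
n/ν for G = 4.781/2 = 2.391
n/ν for X = 13.18/3 = 4.393
Smallest n/ν is G → limiting reagent.
theoretical n(T) = (4/2) × 4.781 = 9.562 mol → 1561 g
% yield = 762 / 1561 × 100 = 48.81 %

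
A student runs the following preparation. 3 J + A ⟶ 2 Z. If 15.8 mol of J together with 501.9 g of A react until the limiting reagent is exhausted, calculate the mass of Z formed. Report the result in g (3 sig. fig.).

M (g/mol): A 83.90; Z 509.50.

n(J) = 15.80 mol
n(A) = 501.9 / 83.90 = 5.982 mol
n/ν for J = 15.80/3 = 5.267
n/ν for A = 5.982/1 = 5.982
Smallest n/ν is J → limiting reagent.
n(Z) = (2/3) × 15.80 = 10.53 mol
mass = 10.53 × 509.50 = 5365 g

5370 g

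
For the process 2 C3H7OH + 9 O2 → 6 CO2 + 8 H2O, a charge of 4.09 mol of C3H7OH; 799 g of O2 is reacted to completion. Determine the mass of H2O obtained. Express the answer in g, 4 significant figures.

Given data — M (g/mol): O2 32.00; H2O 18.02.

294.8 g

n(C3H7OH) = 4.090 mol
n(O2) = 799.0 / 32.00 = 24.97 mol
n/ν for C3H7OH = 4.090/2 = 2.045
n/ν for O2 = 24.97/9 = 2.774
Smallest n/ν is C3H7OH → limiting reagent.
n(H2O) = (8/2) × 4.090 = 16.36 mol
mass = 16.36 × 18.02 = 294.8 g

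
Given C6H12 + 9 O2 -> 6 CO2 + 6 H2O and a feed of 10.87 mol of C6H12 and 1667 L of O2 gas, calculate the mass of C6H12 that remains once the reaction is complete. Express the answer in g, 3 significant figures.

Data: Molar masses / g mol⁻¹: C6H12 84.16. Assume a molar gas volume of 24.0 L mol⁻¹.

n(C6H12) = 10.87 mol
n(O2) = 1667 / 24.0 = 69.46 mol
n/ν for C6H12 = 10.87/1 = 10.87
n/ν for O2 = 69.46/9 = 7.718
Smallest n/ν is O2 → limiting reagent.
C6H12 consumed = (1/9) × 69.46 = 7.718 mol
C6H12 remaining = 10.87 − 7.718 = 3.152 mol
mass = 3.152 × 84.16 = 265.3 g

265 g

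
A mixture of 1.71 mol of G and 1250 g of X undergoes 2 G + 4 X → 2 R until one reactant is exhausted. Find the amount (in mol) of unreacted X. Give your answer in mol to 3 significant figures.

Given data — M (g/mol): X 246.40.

1.65 mol

n(G) = 1.710 mol
n(X) = 1250 / 246.40 = 5.073 mol
n/ν → G: 0.8550, X: 1.268; G is limiting.
X consumed = (4/2) × 1.710 = 3.420 mol
X remaining = 5.073 − 3.420 = 1.653 mol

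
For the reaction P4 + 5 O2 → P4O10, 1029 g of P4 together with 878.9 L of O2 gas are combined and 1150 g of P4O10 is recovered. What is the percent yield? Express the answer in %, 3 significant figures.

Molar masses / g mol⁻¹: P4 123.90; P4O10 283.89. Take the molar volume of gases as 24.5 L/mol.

n(P4) = 1029 / 123.90 = 8.305 mol
n(O2) = 878.9 / 24.5 = 35.87 mol
n/ν → P4: 8.305, O2: 7.174; O2 is limiting.
theoretical n(P4O10) = (1/5) × 35.87 = 7.174 mol → 2037 g
% yield = 1150 / 2037 × 100 = 56.46 %

56.5 %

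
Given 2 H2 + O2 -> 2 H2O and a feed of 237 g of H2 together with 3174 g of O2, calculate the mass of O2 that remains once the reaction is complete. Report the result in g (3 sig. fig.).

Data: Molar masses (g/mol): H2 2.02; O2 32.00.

n(H2) = 237.0 / 2.02 = 117.3 mol
n(O2) = 3174 / 32.00 = 99.19 mol
n/ν for H2 = 117.3/2 = 58.65
n/ν for O2 = 99.19/1 = 99.19
Smallest n/ν is H2 → limiting reagent.
O2 consumed = (1/2) × 117.3 = 58.65 mol
O2 remaining = 99.19 − 58.65 = 40.54 mol
mass = 40.54 × 32.00 = 1297 g

1300 g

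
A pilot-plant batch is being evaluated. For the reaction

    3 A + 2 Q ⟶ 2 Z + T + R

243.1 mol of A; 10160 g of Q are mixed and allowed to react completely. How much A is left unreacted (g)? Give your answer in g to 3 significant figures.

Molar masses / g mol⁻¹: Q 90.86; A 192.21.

14500 g

n(A) = 243.1 mol
n(Q) = 10160 / 90.86 = 111.8 mol
n/ν for A = 243.1/3 = 81.03
n/ν for Q = 111.8/2 = 55.90
Smallest n/ν is Q → limiting reagent.
A consumed = (3/2) × 111.8 = 167.7 mol
A remaining = 243.1 − 167.7 = 75.40 mol
mass = 75.40 × 192.21 = 14490 g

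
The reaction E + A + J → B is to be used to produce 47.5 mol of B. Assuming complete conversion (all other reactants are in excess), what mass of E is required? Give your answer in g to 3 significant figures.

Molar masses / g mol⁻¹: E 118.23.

n(B) = 47.50 mol
n(E) = (1/1) × 47.50 = 47.50 mol
mass = 47.50 × 118.23 = 5616 g

5620 g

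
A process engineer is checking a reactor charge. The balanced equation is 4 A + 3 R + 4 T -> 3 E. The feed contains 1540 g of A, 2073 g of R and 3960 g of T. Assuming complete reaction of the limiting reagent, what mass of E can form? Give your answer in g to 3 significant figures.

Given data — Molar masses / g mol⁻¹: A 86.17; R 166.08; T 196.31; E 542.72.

6770 g

n(A) = 1540 / 86.17 = 17.87 mol
n(R) = 2073 / 166.08 = 12.48 mol
n(T) = 3960 / 196.31 = 20.17 mol
n/ν for A = 17.87/4 = 4.468
n/ν for R = 12.48/3 = 4.160
n/ν for T = 20.17/4 = 5.043
Smallest n/ν is R → limiting reagent.
n(E) = (3/3) × 12.48 = 12.48 mol
mass = 12.48 × 542.72 = 6773 g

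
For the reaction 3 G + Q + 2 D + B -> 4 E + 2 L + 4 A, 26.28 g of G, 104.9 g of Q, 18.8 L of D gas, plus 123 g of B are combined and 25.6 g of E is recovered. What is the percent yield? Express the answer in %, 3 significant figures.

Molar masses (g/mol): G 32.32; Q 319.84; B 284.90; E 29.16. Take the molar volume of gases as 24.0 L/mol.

81.0 %

n(G) = 26.28 / 32.32 = 0.8131 mol
n(Q) = 104.9 / 319.84 = 0.3280 mol
n(D) = 18.80 / 24.0 = 0.7833 mol
n(B) = 123.0 / 284.90 = 0.4317 mol
n/ν for G = 0.8131/3 = 0.2710
n/ν for Q = 0.3280/1 = 0.3280
n/ν for D = 0.7833/2 = 0.3917
n/ν for B = 0.4317/1 = 0.4317
Smallest n/ν is G → limiting reagent.
theoretical n(E) = (4/3) × 0.8131 = 1.084 mol → 31.61 g
% yield = 25.6 / 31.61 × 100 = 80.99 %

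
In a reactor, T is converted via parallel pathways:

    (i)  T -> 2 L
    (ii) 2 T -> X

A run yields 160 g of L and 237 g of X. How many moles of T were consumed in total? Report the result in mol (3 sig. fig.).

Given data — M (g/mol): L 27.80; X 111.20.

n(L) = 160 / 27.80 = 5.755 mol
n(X) = 237 / 111.20 = 2.131 mol
n(T) via (i) = (1/2)×5.755 = 2.878 mol
n(T) via (ii) = (2/1)×2.131 = 4.262 mol
total n(T) = 2.878 + 4.262 = 7.140 mol

7.14 mol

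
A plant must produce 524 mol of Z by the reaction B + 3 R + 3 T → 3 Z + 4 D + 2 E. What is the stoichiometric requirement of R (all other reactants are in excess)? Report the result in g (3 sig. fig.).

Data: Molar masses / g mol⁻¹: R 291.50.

n(Z) = 524.0 mol
n(R) = (3/3) × 524.0 = 524.0 mol
mass = 524.0 × 291.50 = 152700 g

153000 g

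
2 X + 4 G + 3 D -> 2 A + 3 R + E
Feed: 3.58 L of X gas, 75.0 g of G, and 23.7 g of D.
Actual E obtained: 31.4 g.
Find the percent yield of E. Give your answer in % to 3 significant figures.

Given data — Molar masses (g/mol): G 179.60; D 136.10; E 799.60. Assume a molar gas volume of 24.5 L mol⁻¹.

n(X) = 3.580 / 24.5 = 0.1461 mol
n(G) = 75.00 / 179.60 = 0.4176 mol
n(D) = 23.70 / 136.10 = 0.1741 mol
n/ν → X: 0.07305, G: 0.1044, D: 0.05803; D is limiting.
theoretical n(E) = (1/3) × 0.1741 = 0.05803 mol → 46.40 g
% yield = 31.4 / 46.40 × 100 = 67.67 %

67.7 %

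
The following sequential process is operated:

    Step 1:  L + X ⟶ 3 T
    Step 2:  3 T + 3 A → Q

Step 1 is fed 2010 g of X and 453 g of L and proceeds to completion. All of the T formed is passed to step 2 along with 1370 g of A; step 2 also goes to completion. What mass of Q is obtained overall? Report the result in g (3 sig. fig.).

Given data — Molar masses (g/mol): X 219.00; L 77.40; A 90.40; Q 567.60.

Step 1:
n(X) = 2010 / 219.00 = 9.178 mol
n(L) = 453.0 / 77.40 = 5.853 mol
n/ν → X: 9.178, L: 5.853; L is limiting.
n(T) produced = (3/1) × 5.853 = 17.56 mol
Step 2:
n(T) available = 17.56 mol
n(A) = 1370 / 90.40 = 15.15 mol
n/ν → T: 5.853, A: 5.050; A is limiting.
n(Q) = (1/3) × 15.15 = 5.050 mol
mass = 5.050 × 567.60 = 2866 g

2870 g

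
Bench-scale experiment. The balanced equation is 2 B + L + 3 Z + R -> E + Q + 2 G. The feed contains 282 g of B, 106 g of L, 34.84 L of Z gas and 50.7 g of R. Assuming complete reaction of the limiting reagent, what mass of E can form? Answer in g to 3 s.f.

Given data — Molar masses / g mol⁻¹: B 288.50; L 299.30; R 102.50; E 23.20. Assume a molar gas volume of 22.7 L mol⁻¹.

8.22 g

n(B) = 282.0 / 288.50 = 0.9775 mol
n(L) = 106.0 / 299.30 = 0.3542 mol
n(Z) = 34.84 / 22.7 = 1.535 mol
n(R) = 50.70 / 102.50 = 0.4946 mol
n/ν for B = 0.9775/2 = 0.4888
n/ν for L = 0.3542/1 = 0.3542
n/ν for Z = 1.535/3 = 0.5117
n/ν for R = 0.4946/1 = 0.4946
Smallest n/ν is L → limiting reagent.
n(E) = (1/1) × 0.3542 = 0.3542 mol
mass = 0.3542 × 23.20 = 8.217 g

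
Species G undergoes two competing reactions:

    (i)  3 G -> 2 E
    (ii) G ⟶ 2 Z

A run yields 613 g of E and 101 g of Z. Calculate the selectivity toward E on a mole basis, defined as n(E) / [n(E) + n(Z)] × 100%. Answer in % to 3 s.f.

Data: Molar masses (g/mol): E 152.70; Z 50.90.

n(E) = 613 / 152.70 = 4.014 mol
n(Z) = 101 / 50.90 = 1.984 mol
selectivity = 4.014/(4.014+1.984) × 100 = 66.92 %

66.9 %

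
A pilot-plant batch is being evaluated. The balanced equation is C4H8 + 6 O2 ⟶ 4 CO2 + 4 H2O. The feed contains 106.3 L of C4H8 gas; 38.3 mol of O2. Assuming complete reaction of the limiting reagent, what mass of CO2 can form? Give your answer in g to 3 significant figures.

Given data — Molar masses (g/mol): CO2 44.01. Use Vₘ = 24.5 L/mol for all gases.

764 g

n(C4H8) = 106.3 / 24.5 = 4.339 mol
n(O2) = 38.30 mol
n/ν for C4H8 = 4.339/1 = 4.339
n/ν for O2 = 38.30/6 = 6.383
Smallest n/ν is C4H8 → limiting reagent.
n(CO2) = (4/1) × 4.339 = 17.36 mol
mass = 17.36 × 44.01 = 764.0 g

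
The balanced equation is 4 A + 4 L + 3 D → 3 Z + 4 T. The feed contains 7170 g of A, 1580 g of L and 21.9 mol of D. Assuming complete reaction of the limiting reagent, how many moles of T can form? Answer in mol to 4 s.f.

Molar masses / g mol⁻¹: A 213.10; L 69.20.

22.83 mol

n(A) = 7170 / 213.10 = 33.65 mol
n(L) = 1580 / 69.20 = 22.83 mol
n(D) = 21.90 mol
n/ν → A: 8.413, L: 5.708, D: 7.300; L is limiting.
n(T) = (4/4) × 22.83 = 22.83 mol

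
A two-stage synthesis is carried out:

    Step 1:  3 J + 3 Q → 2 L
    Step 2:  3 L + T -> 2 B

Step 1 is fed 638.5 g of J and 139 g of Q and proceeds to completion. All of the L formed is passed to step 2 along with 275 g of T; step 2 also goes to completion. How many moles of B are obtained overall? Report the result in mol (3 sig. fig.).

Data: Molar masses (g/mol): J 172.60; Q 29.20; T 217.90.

1.64 mol

Step 1:
n(J) = 638.5 / 172.60 = 3.699 mol
n(Q) = 139.0 / 29.20 = 4.760 mol
n/ν → J: 1.233, Q: 1.587; J is limiting.
n(L) produced = (2/3) × 3.699 = 2.466 mol
Step 2:
n(L) available = 2.466 mol
n(T) = 275.0 / 217.90 = 1.262 mol
n/ν → L: 0.8220, T: 1.262; L is limiting.
n(B) = (2/3) × 2.466 = 1.644 mol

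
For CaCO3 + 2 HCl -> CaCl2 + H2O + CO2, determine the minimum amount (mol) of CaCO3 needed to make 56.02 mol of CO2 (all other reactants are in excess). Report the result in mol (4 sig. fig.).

n(CO2) = 56.02 mol
n(CaCO3) = (1/1) × 56.02 = 56.02 mol

56.02 mol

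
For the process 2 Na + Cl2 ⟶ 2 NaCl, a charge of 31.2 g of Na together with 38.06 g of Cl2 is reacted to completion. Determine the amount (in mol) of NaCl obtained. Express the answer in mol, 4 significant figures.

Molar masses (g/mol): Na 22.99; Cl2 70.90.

1.074 mol

n(Na) = 31.20 / 22.99 = 1.357 mol
n(Cl2) = 38.06 / 70.90 = 0.5368 mol
n/ν for Na = 1.357/2 = 0.6785
n/ν for Cl2 = 0.5368/1 = 0.5368
Smallest n/ν is Cl2 → limiting reagent.
n(NaCl) = (2/1) × 0.5368 = 1.074 mol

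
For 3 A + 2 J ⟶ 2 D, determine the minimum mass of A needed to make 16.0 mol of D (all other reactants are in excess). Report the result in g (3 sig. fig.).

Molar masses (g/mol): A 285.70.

n(D) = 16.00 mol
n(A) = (3/2) × 16.00 = 24.00 mol
mass = 24.00 × 285.70 = 6857 g

6860 g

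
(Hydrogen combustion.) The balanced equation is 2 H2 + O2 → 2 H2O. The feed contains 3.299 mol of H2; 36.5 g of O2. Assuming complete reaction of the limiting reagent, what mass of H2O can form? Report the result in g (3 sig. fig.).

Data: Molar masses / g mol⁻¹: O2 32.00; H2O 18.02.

41.1 g

n(H2) = 3.299 mol
n(O2) = 36.50 / 32.00 = 1.141 mol
n/ν for H2 = 3.299/2 = 1.650
n/ν for O2 = 1.141/1 = 1.141
Smallest n/ν is O2 → limiting reagent.
n(H2O) = (2/1) × 1.141 = 2.282 mol
mass = 2.282 × 18.02 = 41.12 g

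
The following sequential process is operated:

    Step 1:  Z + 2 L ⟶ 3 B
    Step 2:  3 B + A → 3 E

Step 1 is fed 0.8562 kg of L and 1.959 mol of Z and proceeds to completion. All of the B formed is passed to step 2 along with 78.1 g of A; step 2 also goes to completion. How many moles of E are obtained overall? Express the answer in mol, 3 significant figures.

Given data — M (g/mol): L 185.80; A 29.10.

Step 1:
n(L) = 0.8562×1000 / 185.80 = 4.608 mol
n(Z) = 1.959 mol
n/ν for L = 4.608/2 = 2.304
n/ν for Z = 1.959/1 = 1.959
Smallest n/ν is Z → limiting reagent.
n(B) produced = (3/1) × 1.959 = 5.877 mol
Step 2:
n(B) available = 5.877 mol
n(A) = 78.10 / 29.10 = 2.684 mol
n/ν for B = 5.877/3 = 1.959
n/ν for A = 2.684/1 = 2.684
Smallest n/ν is B → limiting reagent.
n(E) = (3/3) × 5.877 = 5.877 mol

5.88 mol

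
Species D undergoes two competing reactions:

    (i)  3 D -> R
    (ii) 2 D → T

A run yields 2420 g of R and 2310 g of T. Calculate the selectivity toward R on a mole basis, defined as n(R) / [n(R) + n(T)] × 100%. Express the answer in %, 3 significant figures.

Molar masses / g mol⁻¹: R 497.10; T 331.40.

41.1 %

n(R) = 2420 / 497.10 = 4.868 mol
n(T) = 2310 / 331.40 = 6.970 mol
selectivity = 4.868/(4.868+6.970) × 100 = 41.12 %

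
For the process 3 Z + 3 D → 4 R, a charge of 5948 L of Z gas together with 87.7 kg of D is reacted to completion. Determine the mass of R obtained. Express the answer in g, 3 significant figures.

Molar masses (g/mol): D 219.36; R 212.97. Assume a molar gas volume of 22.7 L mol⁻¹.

74400 g

n(Z) = 5948 / 22.7 = 262.0 mol
n(D) = 87.70×1000 / 219.36 = 399.8 mol
n/ν → Z: 87.33, D: 133.3; Z is limiting.
n(R) = (4/3) × 262.0 = 349.3 mol
mass = 349.3 × 212.97 = 74390 g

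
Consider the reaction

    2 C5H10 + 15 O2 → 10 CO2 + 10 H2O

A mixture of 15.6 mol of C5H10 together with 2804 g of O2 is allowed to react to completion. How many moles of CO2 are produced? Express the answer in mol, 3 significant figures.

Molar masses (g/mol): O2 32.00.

n(C5H10) = 15.60 mol
n(O2) = 2804 / 32.00 = 87.63 mol
n/ν → C5H10: 7.800, O2: 5.842; O2 is limiting.
n(CO2) = (10/15) × 87.63 = 58.42 mol

58.4 mol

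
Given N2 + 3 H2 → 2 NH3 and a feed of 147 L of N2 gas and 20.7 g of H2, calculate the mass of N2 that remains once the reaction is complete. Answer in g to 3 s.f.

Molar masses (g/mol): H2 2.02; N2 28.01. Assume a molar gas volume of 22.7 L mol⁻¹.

85.7 g

n(N2) = 147.0 / 22.7 = 6.476 mol
n(H2) = 20.70 / 2.02 = 10.25 mol
n/ν for N2 = 6.476/1 = 6.476
n/ν for H2 = 10.25/3 = 3.417
Smallest n/ν is H2 → limiting reagent.
N2 consumed = (1/3) × 10.25 = 3.417 mol
N2 remaining = 6.476 − 3.417 = 3.059 mol
mass = 3.059 × 28.01 = 85.68 g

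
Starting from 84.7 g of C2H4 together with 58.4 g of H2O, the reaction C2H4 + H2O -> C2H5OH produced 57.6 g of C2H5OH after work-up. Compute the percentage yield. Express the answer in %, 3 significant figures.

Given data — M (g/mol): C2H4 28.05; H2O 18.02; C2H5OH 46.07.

41.4 %

n(C2H4) = 84.70 / 28.05 = 3.020 mol
n(H2O) = 58.40 / 18.02 = 3.241 mol
n/ν for C2H4 = 3.020/1 = 3.020
n/ν for H2O = 3.241/1 = 3.241
Smallest n/ν is C2H4 → limiting reagent.
theoretical n(C2H5OH) = (1/1) × 3.020 = 3.020 mol → 139.1 g
% yield = 57.6 / 139.1 × 100 = 41.41 %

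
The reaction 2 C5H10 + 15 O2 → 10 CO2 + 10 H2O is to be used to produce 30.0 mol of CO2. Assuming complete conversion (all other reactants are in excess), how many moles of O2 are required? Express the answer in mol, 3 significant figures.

45.0 mol

n(CO2) = 30.00 mol
n(O2) = (15/10) × 30.00 = 45.00 mol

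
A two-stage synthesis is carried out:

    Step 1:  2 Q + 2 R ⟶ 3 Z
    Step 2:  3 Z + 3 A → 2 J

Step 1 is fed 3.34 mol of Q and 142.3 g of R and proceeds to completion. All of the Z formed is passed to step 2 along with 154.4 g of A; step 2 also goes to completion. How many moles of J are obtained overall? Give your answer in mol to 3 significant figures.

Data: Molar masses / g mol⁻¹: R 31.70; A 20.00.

3.34 mol

Step 1:
n(Q) = 3.340 mol
n(R) = 142.3 / 31.70 = 4.489 mol
n/ν → Q: 1.670, R: 2.245; Q is limiting.
n(Z) produced = (3/2) × 3.340 = 5.010 mol
Step 2:
n(Z) available = 5.010 mol
n(A) = 154.4 / 20.00 = 7.720 mol
n/ν → Z: 1.670, A: 2.573; Z is limiting.
n(J) = (2/3) × 5.010 = 3.340 mol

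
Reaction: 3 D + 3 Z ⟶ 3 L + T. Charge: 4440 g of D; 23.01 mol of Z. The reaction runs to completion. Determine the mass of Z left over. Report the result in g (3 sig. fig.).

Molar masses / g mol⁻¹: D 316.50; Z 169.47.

1520 g

n(D) = 4440 / 316.50 = 14.03 mol
n(Z) = 23.01 mol
n/ν for D = 14.03/3 = 4.677
n/ν for Z = 23.01/3 = 7.670
Smallest n/ν is D → limiting reagent.
Z consumed = (3/3) × 14.03 = 14.03 mol
Z remaining = 23.01 − 14.03 = 8.980 mol
mass = 8.980 × 169.47 = 1522 g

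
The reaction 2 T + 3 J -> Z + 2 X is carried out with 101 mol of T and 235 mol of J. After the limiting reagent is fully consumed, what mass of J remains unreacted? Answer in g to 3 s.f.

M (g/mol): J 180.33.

15100 g

n(T) = 101.0 mol
n(J) = 235.0 mol
n/ν for T = 101.0/2 = 50.50
n/ν for J = 235.0/3 = 78.33
Smallest n/ν is T → limiting reagent.
J consumed = (3/2) × 101.0 = 151.5 mol
J remaining = 235.0 − 151.5 = 83.50 mol
mass = 83.50 × 180.33 = 15060 g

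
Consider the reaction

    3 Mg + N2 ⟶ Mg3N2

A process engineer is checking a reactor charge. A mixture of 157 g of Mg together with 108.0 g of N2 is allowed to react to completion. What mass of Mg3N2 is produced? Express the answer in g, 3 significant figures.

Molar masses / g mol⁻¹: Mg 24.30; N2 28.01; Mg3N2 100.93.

n(Mg) = 157.0 / 24.30 = 6.461 mol
n(N2) = 108.0 / 28.01 = 3.856 mol
n/ν → Mg: 2.154, N2: 3.856; Mg is limiting.
n(Mg3N2) = (1/3) × 6.461 = 2.154 mol
mass = 2.154 × 100.93 = 217.4 g

217 g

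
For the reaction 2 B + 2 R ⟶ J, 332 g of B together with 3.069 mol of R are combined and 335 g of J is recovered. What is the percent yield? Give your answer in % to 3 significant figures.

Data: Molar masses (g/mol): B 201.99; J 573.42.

71.1 %

n(B) = 332.0 / 201.99 = 1.644 mol
n(R) = 3.069 mol
n/ν for B = 1.644/2 = 0.8220
n/ν for R = 3.069/2 = 1.535
Smallest n/ν is B → limiting reagent.
theoretical n(J) = (1/2) × 1.644 = 0.8220 mol → 471.4 g
% yield = 335 / 471.4 × 100 = 71.06 %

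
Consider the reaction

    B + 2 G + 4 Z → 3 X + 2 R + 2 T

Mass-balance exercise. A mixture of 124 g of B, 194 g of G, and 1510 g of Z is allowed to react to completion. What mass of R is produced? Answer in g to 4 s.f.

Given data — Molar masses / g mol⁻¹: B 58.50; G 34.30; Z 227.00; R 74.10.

246.5 g

n(B) = 124.0 / 58.50 = 2.120 mol
n(G) = 194.0 / 34.30 = 5.656 mol
n(Z) = 1510 / 227.00 = 6.652 mol
n/ν for B = 2.120/1 = 2.120
n/ν for G = 5.656/2 = 2.828
n/ν for Z = 6.652/4 = 1.663
Smallest n/ν is Z → limiting reagent.
n(R) = (2/4) × 6.652 = 3.326 mol
mass = 3.326 × 74.10 = 246.5 g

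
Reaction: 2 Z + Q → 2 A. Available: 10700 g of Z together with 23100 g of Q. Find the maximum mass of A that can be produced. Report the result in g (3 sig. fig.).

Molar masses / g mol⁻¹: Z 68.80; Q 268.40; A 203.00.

n(Z) = 10700 / 68.80 = 155.5 mol
n(Q) = 23100 / 268.40 = 86.07 mol
n/ν for Z = 155.5/2 = 77.75
n/ν for Q = 86.07/1 = 86.07
Smallest n/ν is Z → limiting reagent.
n(A) = (2/2) × 155.5 = 155.5 mol
mass = 155.5 × 203.00 = 31570 g

31600 g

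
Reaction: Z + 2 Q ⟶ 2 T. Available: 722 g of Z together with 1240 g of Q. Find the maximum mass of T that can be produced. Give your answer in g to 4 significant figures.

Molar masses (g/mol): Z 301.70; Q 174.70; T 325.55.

n(Z) = 722.0 / 301.70 = 2.393 mol
n(Q) = 1240 / 174.70 = 7.098 mol
n/ν → Z: 2.393, Q: 3.549; Z is limiting.
n(T) = (2/1) × 2.393 = 4.786 mol
mass = 4.786 × 325.55 = 1558 g

1558 g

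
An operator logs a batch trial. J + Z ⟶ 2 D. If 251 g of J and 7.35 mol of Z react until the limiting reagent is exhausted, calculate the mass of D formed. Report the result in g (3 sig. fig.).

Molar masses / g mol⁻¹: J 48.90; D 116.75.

1200 g

n(J) = 251.0 / 48.90 = 5.133 mol
n(Z) = 7.350 mol
n/ν → J: 5.133, Z: 7.350; J is limiting.
n(D) = (2/1) × 5.133 = 10.27 mol
mass = 10.27 × 116.75 = 1199 g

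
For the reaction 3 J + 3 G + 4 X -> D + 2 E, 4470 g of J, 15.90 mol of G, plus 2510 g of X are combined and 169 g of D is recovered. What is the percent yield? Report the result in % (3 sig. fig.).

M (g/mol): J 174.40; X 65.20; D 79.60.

n(J) = 4470 / 174.40 = 25.63 mol
n(G) = 15.90 mol
n(X) = 2510 / 65.20 = 38.50 mol
n/ν for J = 25.63/3 = 8.543
n/ν for G = 15.90/3 = 5.300
n/ν for X = 38.50/4 = 9.625
Smallest n/ν is G → limiting reagent.
theoretical n(D) = (1/3) × 15.90 = 5.300 mol → 421.9 g
% yield = 169 / 421.9 × 100 = 40.06 %

40.1 %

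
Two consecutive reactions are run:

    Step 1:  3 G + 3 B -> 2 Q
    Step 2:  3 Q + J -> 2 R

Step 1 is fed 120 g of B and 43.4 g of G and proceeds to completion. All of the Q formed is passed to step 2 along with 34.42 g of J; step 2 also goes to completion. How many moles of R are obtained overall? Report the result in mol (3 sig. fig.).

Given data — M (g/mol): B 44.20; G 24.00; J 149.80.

0.460 mol

Step 1:
n(B) = 120.0 / 44.20 = 2.715 mol
n(G) = 43.40 / 24.00 = 1.808 mol
n/ν for B = 2.715/3 = 0.9050
n/ν for G = 1.808/3 = 0.6027
Smallest n/ν is G → limiting reagent.
n(Q) produced = (2/3) × 1.808 = 1.205 mol
Step 2:
n(Q) available = 1.205 mol
n(J) = 34.42 / 149.80 = 0.2298 mol
n/ν for Q = 1.205/3 = 0.4017
n/ν for J = 0.2298/1 = 0.2298
Smallest n/ν is J → limiting reagent.
n(R) = (2/1) × 0.2298 = 0.4596 mol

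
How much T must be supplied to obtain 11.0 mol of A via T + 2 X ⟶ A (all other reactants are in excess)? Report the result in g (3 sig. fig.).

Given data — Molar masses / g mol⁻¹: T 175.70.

n(A) = 11.00 mol
n(T) = (1/1) × 11.00 = 11.00 mol
mass = 11.00 × 175.70 = 1933 g

1930 g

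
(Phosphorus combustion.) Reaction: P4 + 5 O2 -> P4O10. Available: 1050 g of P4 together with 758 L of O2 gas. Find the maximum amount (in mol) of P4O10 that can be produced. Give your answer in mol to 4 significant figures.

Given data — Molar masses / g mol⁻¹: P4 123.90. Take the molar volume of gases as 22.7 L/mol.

6.678 mol

n(P4) = 1050 / 123.90 = 8.475 mol
n(O2) = 758.0 / 22.7 = 33.39 mol
n/ν → P4: 8.475, O2: 6.678; O2 is limiting.
n(P4O10) = (1/5) × 33.39 = 6.678 mol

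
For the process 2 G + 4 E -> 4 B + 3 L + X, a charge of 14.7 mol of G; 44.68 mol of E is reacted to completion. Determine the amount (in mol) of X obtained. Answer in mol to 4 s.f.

n(G) = 14.70 mol
n(E) = 44.68 mol
n/ν for G = 14.70/2 = 7.350
n/ν for E = 44.68/4 = 11.17
Smallest n/ν is G → limiting reagent.
n(X) = (1/2) × 14.70 = 7.350 mol

7.350 mol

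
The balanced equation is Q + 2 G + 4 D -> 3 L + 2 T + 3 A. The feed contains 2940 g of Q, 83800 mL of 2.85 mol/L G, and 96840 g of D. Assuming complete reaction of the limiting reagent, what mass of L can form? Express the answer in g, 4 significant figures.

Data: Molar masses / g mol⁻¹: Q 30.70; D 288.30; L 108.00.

n(Q) = 2940 / 30.70 = 95.77 mol
n(G) = 2.85 × 83800/1000 = 238.8 mol
n(D) = 96840 / 288.30 = 335.9 mol
n/ν → Q: 95.77, G: 119.4, D: 83.98; D is limiting.
n(L) = (3/4) × 335.9 = 251.9 mol
mass = 251.9 × 108.00 = 27210 g

27210 g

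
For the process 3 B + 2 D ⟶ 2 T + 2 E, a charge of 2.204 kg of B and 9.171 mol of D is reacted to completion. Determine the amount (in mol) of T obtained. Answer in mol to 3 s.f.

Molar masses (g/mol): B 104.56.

9.17 mol

n(B) = 2.204×1000 / 104.56 = 21.08 mol
n(D) = 9.171 mol
n/ν for B = 21.08/3 = 7.027
n/ν for D = 9.171/2 = 4.586
Smallest n/ν is D → limiting reagent.
n(T) = (2/2) × 9.171 = 9.171 mol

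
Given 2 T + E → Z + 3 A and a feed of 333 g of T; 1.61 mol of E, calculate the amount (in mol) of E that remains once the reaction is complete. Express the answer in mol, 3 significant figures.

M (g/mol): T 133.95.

0.367 mol

n(T) = 333.0 / 133.95 = 2.486 mol
n(E) = 1.610 mol
n/ν → T: 1.243, E: 1.610; T is limiting.
E consumed = (1/2) × 2.486 = 1.243 mol
E remaining = 1.610 − 1.243 = 0.3670 mol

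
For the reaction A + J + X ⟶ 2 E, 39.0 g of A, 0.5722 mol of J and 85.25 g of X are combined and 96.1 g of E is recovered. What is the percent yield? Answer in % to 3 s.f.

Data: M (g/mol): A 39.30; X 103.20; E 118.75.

70.7 %

n(A) = 39.00 / 39.30 = 0.9924 mol
n(J) = 0.5722 mol
n(X) = 85.25 / 103.20 = 0.8261 mol
n/ν for A = 0.9924/1 = 0.9924
n/ν for J = 0.5722/1 = 0.5722
n/ν for X = 0.8261/1 = 0.8261
Smallest n/ν is J → limiting reagent.
theoretical n(E) = (2/1) × 0.5722 = 1.144 mol → 135.9 g
% yield = 96.1 / 135.9 × 100 = 70.71 %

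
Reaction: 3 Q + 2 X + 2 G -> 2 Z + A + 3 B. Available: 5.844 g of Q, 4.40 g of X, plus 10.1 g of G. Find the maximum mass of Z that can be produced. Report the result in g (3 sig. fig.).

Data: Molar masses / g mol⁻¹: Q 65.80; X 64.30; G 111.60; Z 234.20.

13.9 g

n(Q) = 5.844 / 65.80 = 0.08881 mol
n(X) = 4.400 / 64.30 = 0.06843 mol
n(G) = 10.10 / 111.60 = 0.09050 mol
n/ν → Q: 0.02960, X: 0.03422, G: 0.04525; Q is limiting.
n(Z) = (2/3) × 0.08881 = 0.05921 mol
mass = 0.05921 × 234.20 = 13.87 g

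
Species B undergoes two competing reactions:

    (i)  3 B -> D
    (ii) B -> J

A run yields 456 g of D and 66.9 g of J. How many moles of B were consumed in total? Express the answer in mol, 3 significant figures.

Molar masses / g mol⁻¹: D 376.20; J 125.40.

n(D) = 456 / 376.20 = 1.212 mol
n(J) = 66.9 / 125.40 = 0.5335 mol
n(B) via (i) = (3/1)×1.212 = 3.636 mol
n(B) via (ii) = (1/1)×0.5335 = 0.5335 mol
total n(B) = 3.636 + 0.5335 = 4.170 mol

4.17 mol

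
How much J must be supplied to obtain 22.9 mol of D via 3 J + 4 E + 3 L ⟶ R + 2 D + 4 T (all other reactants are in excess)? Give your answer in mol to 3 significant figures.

34.4 mol

n(D) = 22.90 mol
n(J) = (3/2) × 22.90 = 34.35 mol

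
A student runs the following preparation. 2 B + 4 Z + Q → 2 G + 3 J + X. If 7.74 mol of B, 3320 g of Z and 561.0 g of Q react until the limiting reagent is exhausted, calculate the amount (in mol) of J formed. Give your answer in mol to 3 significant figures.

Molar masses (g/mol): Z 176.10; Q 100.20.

n(B) = 7.740 mol
n(Z) = 3320 / 176.10 = 18.85 mol
n(Q) = 561.0 / 100.20 = 5.599 mol
n/ν for B = 7.740/2 = 3.870
n/ν for Z = 18.85/4 = 4.713
n/ν for Q = 5.599/1 = 5.599
Smallest n/ν is B → limiting reagent.
n(J) = (3/2) × 7.740 = 11.61 mol

11.6 mol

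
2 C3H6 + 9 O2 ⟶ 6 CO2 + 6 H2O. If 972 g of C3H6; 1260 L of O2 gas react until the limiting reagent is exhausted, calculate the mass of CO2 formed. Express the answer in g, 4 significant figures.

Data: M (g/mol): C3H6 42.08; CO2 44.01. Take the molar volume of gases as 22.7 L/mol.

n(C3H6) = 972.0 / 42.08 = 23.10 mol
n(O2) = 1260 / 22.7 = 55.51 mol
n/ν for C3H6 = 23.10/2 = 11.55
n/ν for O2 = 55.51/9 = 6.168
Smallest n/ν is O2 → limiting reagent.
n(CO2) = (6/9) × 55.51 = 37.01 mol
mass = 37.01 × 44.01 = 1629 g

1629 g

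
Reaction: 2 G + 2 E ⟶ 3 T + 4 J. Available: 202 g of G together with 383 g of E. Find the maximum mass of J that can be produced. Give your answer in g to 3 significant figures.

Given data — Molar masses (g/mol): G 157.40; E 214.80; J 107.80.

277 g

n(G) = 202.0 / 157.40 = 1.283 mol
n(E) = 383.0 / 214.80 = 1.783 mol
n/ν for G = 1.283/2 = 0.6415
n/ν for E = 1.783/2 = 0.8915
Smallest n/ν is G → limiting reagent.
n(J) = (4/2) × 1.283 = 2.566 mol
mass = 2.566 × 107.80 = 276.6 g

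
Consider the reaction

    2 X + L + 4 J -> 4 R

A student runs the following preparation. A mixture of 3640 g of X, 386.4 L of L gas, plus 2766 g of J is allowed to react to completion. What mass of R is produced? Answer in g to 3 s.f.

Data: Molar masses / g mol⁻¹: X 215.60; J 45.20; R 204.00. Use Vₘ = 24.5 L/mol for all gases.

6890 g

n(X) = 3640 / 215.60 = 16.88 mol
n(L) = 386.4 / 24.5 = 15.77 mol
n(J) = 2766 / 45.20 = 61.19 mol
n/ν for X = 16.88/2 = 8.440
n/ν for L = 15.77/1 = 15.77
n/ν for J = 61.19/4 = 15.30
Smallest n/ν is X → limiting reagent.
n(R) = (4/2) × 16.88 = 33.76 mol
mass = 33.76 × 204.00 = 6887 g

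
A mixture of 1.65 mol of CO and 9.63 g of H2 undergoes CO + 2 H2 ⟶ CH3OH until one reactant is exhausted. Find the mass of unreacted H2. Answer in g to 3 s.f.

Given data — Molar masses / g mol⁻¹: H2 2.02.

n(CO) = 1.650 mol
n(H2) = 9.630 / 2.02 = 4.767 mol
n/ν for CO = 1.650/1 = 1.650
n/ν for H2 = 4.767/2 = 2.384
Smallest n/ν is CO → limiting reagent.
H2 consumed = (2/1) × 1.650 = 3.300 mol
H2 remaining = 4.767 − 3.300 = 1.467 mol
mass = 1.467 × 2.02 = 2.963 g

2.96 g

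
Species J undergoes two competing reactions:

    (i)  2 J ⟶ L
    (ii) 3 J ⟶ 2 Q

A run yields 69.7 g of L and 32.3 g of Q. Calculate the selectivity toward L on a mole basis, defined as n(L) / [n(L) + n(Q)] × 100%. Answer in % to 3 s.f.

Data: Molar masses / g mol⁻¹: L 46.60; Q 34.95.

n(L) = 69.7 / 46.60 = 1.496 mol
n(Q) = 32.3 / 34.95 = 0.9242 mol
selectivity = 1.496/(1.496+0.9242) × 100 = 61.81 %

61.8 %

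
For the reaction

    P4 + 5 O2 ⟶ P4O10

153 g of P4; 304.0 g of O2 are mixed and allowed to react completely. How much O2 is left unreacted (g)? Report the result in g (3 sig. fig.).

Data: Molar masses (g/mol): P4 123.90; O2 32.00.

n(P4) = 153.0 / 123.90 = 1.235 mol
n(O2) = 304.0 / 32.00 = 9.500 mol
n/ν for P4 = 1.235/1 = 1.235
n/ν for O2 = 9.500/5 = 1.900
Smallest n/ν is P4 → limiting reagent.
O2 consumed = (5/1) × 1.235 = 6.175 mol
O2 remaining = 9.500 − 6.175 = 3.325 mol
mass = 3.325 × 32.00 = 106.4 g

106 g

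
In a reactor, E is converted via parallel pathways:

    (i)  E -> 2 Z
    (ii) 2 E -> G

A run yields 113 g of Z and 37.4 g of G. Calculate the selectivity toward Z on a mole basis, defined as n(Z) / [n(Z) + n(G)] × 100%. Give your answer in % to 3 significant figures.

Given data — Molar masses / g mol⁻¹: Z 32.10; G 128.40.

n(Z) = 113 / 32.10 = 3.520 mol
n(G) = 37.4 / 128.40 = 0.2913 mol
selectivity = 3.520/(3.520+0.2913) × 100 = 92.36 %

92.4 %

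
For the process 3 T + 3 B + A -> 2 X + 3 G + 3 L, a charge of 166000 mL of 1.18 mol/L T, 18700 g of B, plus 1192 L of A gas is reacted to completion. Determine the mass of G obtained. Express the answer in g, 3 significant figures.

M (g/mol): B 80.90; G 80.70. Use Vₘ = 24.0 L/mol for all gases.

n(T) = 1.18 × 166000/1000 = 195.9 mol
n(B) = 18700 / 80.90 = 231.1 mol
n(A) = 1192 / 24.0 = 49.67 mol
n/ν → T: 65.30, B: 77.03, A: 49.67; A is limiting.
n(G) = (3/1) × 49.67 = 149.0 mol
mass = 149.0 × 80.70 = 12020 g

12000 g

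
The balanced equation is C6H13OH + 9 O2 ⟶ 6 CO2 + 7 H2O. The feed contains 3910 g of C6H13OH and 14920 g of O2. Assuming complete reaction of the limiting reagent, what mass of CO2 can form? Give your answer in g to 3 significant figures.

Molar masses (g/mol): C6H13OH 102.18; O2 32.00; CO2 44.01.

10100 g

n(C6H13OH) = 3910 / 102.18 = 38.27 mol
n(O2) = 14920 / 32.00 = 466.3 mol
n/ν for C6H13OH = 38.27/1 = 38.27
n/ν for O2 = 466.3/9 = 51.81
Smallest n/ν is C6H13OH → limiting reagent.
n(CO2) = (6/1) × 38.27 = 229.6 mol
mass = 229.6 × 44.01 = 10100 g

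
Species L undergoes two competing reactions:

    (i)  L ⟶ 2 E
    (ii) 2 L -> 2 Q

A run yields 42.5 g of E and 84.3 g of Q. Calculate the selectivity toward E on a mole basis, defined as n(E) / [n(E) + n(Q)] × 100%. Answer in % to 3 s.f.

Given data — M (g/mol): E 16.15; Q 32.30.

50.2 %

n(E) = 42.5 / 16.15 = 2.632 mol
n(Q) = 84.3 / 32.30 = 2.610 mol
selectivity = 2.632/(2.632+2.610) × 100 = 50.21 %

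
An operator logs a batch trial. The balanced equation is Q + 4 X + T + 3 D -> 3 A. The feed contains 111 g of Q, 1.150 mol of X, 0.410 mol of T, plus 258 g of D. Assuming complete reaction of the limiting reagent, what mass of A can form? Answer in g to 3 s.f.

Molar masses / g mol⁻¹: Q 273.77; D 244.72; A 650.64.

561 g

n(Q) = 111.0 / 273.77 = 0.4054 mol
n(X) = 1.150 mol
n(T) = 0.4100 mol
n(D) = 258.0 / 244.72 = 1.054 mol
n/ν → Q: 0.4054, X: 0.2875, T: 0.4100, D: 0.3513; X is limiting.
n(A) = (3/4) × 1.150 = 0.8625 mol
mass = 0.8625 × 650.64 = 561.2 g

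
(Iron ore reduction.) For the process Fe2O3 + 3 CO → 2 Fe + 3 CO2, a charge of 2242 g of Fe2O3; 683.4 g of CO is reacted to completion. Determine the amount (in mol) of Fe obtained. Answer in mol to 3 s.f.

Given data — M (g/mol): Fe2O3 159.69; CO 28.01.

16.3 mol

n(Fe2O3) = 2242 / 159.69 = 14.04 mol
n(CO) = 683.4 / 28.01 = 24.40 mol
n/ν for Fe2O3 = 14.04/1 = 14.04
n/ν for CO = 24.40/3 = 8.133
Smallest n/ν is CO → limiting reagent.
n(Fe) = (2/3) × 24.40 = 16.27 mol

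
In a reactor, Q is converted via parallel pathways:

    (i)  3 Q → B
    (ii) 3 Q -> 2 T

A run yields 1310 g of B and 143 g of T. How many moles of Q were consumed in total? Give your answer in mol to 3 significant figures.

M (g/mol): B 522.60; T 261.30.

n(B) = 1310 / 522.60 = 2.507 mol
n(T) = 143 / 261.30 = 0.5473 mol
n(Q) via (i) = (3/1)×2.507 = 7.521 mol
n(Q) via (ii) = (3/2)×0.5473 = 0.8210 mol
total n(Q) = 7.521 + 0.8210 = 8.342 mol

8.34 mol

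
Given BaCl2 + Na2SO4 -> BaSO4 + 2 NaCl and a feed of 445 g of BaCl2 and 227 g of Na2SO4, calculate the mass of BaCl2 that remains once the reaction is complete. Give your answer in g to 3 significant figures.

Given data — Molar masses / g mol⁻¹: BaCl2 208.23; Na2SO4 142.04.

112 g

n(BaCl2) = 445.0 / 208.23 = 2.137 mol
n(Na2SO4) = 227.0 / 142.04 = 1.598 mol
n/ν → BaCl2: 2.137, Na2SO4: 1.598; Na2SO4 is limiting.
BaCl2 consumed = (1/1) × 1.598 = 1.598 mol
BaCl2 remaining = 2.137 − 1.598 = 0.5390 mol
mass = 0.5390 × 208.23 = 112.2 g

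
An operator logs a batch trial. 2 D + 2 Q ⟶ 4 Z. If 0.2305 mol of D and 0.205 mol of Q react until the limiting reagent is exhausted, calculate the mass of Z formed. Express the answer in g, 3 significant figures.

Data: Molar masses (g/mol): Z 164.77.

n(D) = 0.2305 mol
n(Q) = 0.2050 mol
n/ν for D = 0.2305/2 = 0.1153
n/ν for Q = 0.2050/2 = 0.1025
Smallest n/ν is Q → limiting reagent.
n(Z) = (4/2) × 0.2050 = 0.4100 mol
mass = 0.4100 × 164.77 = 67.56 g

67.6 g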